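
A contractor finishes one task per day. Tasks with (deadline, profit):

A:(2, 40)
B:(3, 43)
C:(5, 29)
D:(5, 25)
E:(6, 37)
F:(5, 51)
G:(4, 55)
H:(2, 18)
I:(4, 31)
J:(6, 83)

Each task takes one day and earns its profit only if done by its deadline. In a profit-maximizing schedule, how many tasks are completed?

Take jobs in profit order; each goes to the latest open slot no later than its deadline.
By profit: J(d6,83), G(d4,55), F(d5,51), B(d3,43), A(d2,40), E(d6,37), I(d4,31), C(d5,29), D(d5,25), H(d2,18)
J→slot 6; G→slot 4; F→slot 5; B→slot 3; A→slot 2; E→slot 1; I skipped; C skipped; D skipped; H skipped.
6 of 10 scheduled.

6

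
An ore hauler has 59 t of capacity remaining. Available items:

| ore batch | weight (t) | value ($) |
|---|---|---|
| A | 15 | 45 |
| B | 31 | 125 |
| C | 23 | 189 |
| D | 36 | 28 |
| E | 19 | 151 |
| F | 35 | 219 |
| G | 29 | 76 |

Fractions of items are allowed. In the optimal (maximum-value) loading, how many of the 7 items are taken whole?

2

Greedy by value/weight ratio, highest first.
Ratios (sorted): C 8.22, E 7.95, F 6.26, B 4.03, A 3.00, G 2.62, D 0.78
take C (23 @ 189); take E (19 @ 151); take 17/35 of F → 106.37. Capacity used 59/59.
2 item(s) taken whole; one partial (take 17/35 of F).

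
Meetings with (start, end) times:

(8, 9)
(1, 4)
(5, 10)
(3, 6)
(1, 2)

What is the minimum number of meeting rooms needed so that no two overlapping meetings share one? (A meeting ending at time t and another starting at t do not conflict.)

starts: [1, 1, 3, 5, 8]
ends:   [2, 4, 6, 9, 10]
s1→1 s1→2  — peak 2.

2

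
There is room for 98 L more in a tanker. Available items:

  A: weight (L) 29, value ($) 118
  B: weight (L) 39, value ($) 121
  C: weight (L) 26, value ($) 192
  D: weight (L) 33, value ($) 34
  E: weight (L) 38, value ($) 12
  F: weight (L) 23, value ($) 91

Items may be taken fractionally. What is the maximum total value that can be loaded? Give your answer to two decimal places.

Ratios (sorted): C 7.38, A 4.07, F 3.96, B 3.10, D 1.03, E 0.32
take C (26 @ 192); take A (29 @ 118); take F (23 @ 91); take 20/39 of B → 62.05. Capacity used 98/98.
Total value = 463.05

463.05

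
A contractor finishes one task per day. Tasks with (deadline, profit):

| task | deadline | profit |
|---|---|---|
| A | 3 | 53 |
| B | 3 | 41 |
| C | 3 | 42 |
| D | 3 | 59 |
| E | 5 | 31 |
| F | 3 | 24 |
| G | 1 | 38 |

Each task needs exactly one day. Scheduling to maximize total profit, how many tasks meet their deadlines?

4

By profit: D(d3,59), A(d3,53), C(d3,42), B(d3,41), G(d1,38), E(d5,31), F(d3,24)
D→slot 3; A→slot 2; C→slot 1; B skipped; G skipped; E→slot 5; F skipped.
4 of 7 scheduled.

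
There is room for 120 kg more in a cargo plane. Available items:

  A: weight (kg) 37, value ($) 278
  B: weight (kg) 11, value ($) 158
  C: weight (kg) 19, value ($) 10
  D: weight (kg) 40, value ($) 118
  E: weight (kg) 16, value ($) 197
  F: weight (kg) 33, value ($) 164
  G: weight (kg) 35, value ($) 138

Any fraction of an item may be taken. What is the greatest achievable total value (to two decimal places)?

887.69

Greedy by value/weight ratio, highest first.
Order: B (158/11=14.36) > E (197/16=12.31) > A (278/37=7.51) > F (164/33=4.97) > G (138/35=3.94) > D (118/40=2.95) > C (10/19=0.53)
Fill: take B (11 @ 158) → take E (16 @ 197) → take A (37 @ 278) → take F (33 @ 164) → take 23/35 of G → 90.69; 120/120 used.
Total value = 887.69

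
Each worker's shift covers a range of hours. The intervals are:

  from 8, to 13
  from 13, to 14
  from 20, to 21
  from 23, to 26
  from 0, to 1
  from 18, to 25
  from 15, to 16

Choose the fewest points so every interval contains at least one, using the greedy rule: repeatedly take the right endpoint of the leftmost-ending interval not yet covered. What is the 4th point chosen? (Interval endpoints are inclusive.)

21

Sorted: [0,1] [8,13] [13,14] [15,16] [20,21] [18,25] [23,26]
{[0,1]} hit by 1; {[8,13],[13,14]} hit by 13; {[15,16]} hit by 16; {[20,21],[18,25]} hit by 21; {[23,26]} hit by 26.
Points: 1, 13, 16, 21, 26 (5 total).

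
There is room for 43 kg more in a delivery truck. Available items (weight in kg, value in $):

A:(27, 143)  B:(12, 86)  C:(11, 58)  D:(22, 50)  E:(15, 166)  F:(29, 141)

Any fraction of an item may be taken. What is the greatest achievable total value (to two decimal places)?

336.74

Sort by value per unit weight and fill in that order.
Order: E (166/15=11.07) > B (86/12=7.17) > A (143/27=5.30) > C (58/11=5.27) > F (141/29=4.86) > D (50/22=2.27)
Fill: take E (15 @ 166) → take B (12 @ 86) → take 16/27 of A → 84.74; 43/43 used.
Total value = 336.74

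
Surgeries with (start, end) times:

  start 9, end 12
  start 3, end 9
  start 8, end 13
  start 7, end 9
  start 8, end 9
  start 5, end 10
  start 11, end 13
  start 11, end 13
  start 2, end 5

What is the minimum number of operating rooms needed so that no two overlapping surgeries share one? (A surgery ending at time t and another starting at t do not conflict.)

5

starts: [2, 3, 5, 7, 8, 8, 9, 11, 11]
ends:   [5, 9, 9, 9, 10, 12, 13, 13, 13]
s2→1 s3→2 e5→1 s5→2 s7→3 s8→4 s8→5  — peak 5.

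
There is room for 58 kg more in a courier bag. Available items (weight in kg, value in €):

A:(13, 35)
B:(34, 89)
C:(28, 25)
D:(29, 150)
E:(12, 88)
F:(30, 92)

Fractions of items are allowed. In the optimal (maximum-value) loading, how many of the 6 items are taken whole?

2

Greedy by value/weight ratio, highest first.
Order: E (88/12=7.33) > D (150/29=5.17) > F (92/30=3.07) > A (35/13=2.69) > B (89/34=2.62) > C (25/28=0.89)
Fill: take E (12 @ 88) → take D (29 @ 150) → take 17/30 of F → 52.13; 58/58 used.
2 item(s) taken whole; one partial (take 17/30 of F).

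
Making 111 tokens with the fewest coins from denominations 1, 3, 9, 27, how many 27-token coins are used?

Use the largest denomination that fits, subtract, and repeat.
111 = 4×27 + 1×3
Count of 27: 4

4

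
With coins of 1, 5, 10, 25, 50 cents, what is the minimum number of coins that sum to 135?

4

Use the largest denomination that fits, subtract, and repeat.
135 − 2×50→35 − 1×25→10 − 1×10→0
Total coins = 2 + 1 + 1 = 4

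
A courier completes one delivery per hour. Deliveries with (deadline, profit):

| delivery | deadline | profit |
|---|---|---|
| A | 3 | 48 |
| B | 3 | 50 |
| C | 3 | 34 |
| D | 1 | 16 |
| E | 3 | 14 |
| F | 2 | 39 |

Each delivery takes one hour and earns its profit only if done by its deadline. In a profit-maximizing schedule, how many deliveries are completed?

3

By profit: B(d3,50), A(d3,48), F(d2,39), C(d3,34), D(d1,16), E(d3,14)
B→slot 3; A→slot 2; F→slot 1; C skipped; D skipped; E skipped.
3 of 6 scheduled.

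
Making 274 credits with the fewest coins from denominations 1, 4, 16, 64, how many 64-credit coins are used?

4

Use the largest denomination that fits, subtract, and repeat.
274 = 4×64 + 1×16 + 2×1
Count of 64: 4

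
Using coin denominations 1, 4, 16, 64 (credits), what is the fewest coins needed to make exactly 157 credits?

7

157 − 2×64→29 − 1×16→13 − 3×4→1 − 1×1→0
Total coins = 2 + 1 + 3 + 1 = 7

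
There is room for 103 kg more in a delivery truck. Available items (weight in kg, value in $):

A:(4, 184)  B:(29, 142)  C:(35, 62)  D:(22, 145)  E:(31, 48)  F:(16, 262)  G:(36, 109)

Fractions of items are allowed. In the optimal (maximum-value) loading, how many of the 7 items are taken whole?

Greedy by value/weight ratio, highest first.
Order: A (184/4=46.00) > F (262/16=16.38) > D (145/22=6.59) > B (142/29=4.90) > G (109/36=3.03) > C (62/35=1.77) > E (48/31=1.55)
Fill: take A (4 @ 184) → take F (16 @ 262) → take D (22 @ 145) → take B (29 @ 142) → take 32/36 of G → 96.89; 103/103 used.
4 item(s) taken whole; one partial (take 32/36 of G).

4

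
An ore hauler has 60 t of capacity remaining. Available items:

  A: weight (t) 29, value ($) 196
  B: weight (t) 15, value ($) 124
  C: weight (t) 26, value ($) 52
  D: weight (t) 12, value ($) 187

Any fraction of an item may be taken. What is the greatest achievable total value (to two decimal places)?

Sort by value per unit weight and fill in that order.
Ratios (sorted): D 15.58, B 8.27, A 6.76, C 2.00
take D (12 @ 187); take B (15 @ 124); take A (29 @ 196); take 4/26 of C → 8.00. Capacity used 60/60.
Total value = 515.00

515.00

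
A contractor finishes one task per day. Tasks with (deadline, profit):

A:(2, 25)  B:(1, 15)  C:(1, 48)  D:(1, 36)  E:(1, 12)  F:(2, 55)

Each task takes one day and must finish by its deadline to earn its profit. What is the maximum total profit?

By profit: F(d2,55), C(d1,48), D(d1,36), A(d2,25), B(d1,15), E(d1,12)
F→slot 2; C→slot 1; D skipped; A skipped; B skipped; E skipped.
Profit = 48 + 55 = 103

103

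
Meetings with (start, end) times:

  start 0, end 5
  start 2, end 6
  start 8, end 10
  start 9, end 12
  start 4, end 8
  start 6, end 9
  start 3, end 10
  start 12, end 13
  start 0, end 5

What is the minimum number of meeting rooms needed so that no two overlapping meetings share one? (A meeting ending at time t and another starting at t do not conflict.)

5

starts: [0, 0, 2, 3, 4, 6, 8, 9, 12]
ends:   [5, 5, 6, 8, 9, 10, 10, 12, 13]
s0→1 s0→2 s2→3 s3→4 s4→5  — peak 5.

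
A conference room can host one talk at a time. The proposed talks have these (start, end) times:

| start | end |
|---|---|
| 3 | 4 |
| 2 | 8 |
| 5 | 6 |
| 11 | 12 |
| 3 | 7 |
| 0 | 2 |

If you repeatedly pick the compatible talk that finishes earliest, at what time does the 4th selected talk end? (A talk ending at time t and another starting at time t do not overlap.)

12

Greedy by earliest finish: after sorting by end time, pick each interval compatible with the last pick.
By end time: (0,2), (3,4), (5,6), (3,7), (2,8), (11,12).
Pick (0,2); next start ≥ 2 → (3,4); next start ≥ 4 → (5,6); next start ≥ 6 → (11,12).
Selected: (0,2) (3,4) (5,6) (11,12)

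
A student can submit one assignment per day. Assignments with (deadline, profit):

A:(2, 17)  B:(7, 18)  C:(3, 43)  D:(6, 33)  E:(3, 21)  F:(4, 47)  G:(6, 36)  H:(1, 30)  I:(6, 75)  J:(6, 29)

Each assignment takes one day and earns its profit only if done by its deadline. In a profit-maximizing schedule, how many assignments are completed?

By profit: I(d6,75), F(d4,47), C(d3,43), G(d6,36), D(d6,33), H(d1,30), J(d6,29), E(d3,21), B(d7,18), A(d2,17)
I→slot 6; F→slot 4; C→slot 3; G→slot 5; D→slot 2; H→slot 1; J skipped; E skipped; B→slot 7; A skipped.
7 of 10 scheduled.

7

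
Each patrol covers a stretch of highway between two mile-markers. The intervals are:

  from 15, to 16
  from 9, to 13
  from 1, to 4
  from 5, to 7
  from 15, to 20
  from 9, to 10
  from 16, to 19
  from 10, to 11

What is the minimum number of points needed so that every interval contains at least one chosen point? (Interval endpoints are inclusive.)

By right end: [1,4]  [5,7]  [9,10]  [10,11]  [9,13]  [15,16]  [16,19]  [15,20]
[1,4] uncovered → point at 4; [5,7] uncovered → point at 7; [9,10] uncovered → point at 10; [15,16] uncovered → point at 16.
Points: 4, 7, 10, 16 (4 total).

4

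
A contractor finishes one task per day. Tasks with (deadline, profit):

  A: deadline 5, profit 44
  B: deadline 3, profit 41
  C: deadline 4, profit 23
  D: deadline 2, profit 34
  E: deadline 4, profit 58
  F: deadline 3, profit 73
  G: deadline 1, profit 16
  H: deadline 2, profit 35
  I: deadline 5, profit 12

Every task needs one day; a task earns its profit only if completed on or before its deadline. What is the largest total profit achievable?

251

Sort by profit descending; place each in the latest free slot ≤ its deadline.
By profit: F(d3,73), E(d4,58), A(d5,44), B(d3,41), H(d2,35), D(d2,34), C(d4,23), G(d1,16), I(d5,12)
F→slot 3; E→slot 4; A→slot 5; B→slot 2; H→slot 1; D skipped; C skipped; G skipped; I skipped.
Profit = 35 + 41 + 73 + 58 + 44 = 251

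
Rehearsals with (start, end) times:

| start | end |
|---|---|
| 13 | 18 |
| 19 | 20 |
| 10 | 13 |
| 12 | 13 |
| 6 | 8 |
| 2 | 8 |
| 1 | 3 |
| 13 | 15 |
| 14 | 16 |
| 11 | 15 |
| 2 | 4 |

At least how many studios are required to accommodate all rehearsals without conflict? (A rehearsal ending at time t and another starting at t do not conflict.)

4

starts: [1, 2, 2, 6, 10, 11, 12, 13, 13, 14, 19]
ends:   [3, 4, 8, 8, 13, 13, 15, 15, 16, 18, 20]
s1→1 s2→2 s2→3 e3→2 e4→1 s6→2 e8→1 e8→0 s10→1 s11→2 s12→3 e13→2 e13→1 s13→2 s13→3 s14→4  — peak 4.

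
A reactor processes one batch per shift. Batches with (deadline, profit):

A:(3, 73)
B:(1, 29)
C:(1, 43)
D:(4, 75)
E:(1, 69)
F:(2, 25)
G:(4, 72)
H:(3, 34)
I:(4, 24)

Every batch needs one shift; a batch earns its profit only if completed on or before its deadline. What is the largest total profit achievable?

Take jobs in profit order; each goes to the latest open slot no later than its deadline.
By profit: D(d4,75), A(d3,73), G(d4,72), E(d1,69), C(d1,43), H(d3,34), B(d1,29), F(d2,25), I(d4,24)
D→slot 4; A→slot 3; G→slot 2; E→slot 1; C skipped; H skipped; B skipped; F skipped; I skipped.
Profit = 69 + 72 + 73 + 75 = 289

289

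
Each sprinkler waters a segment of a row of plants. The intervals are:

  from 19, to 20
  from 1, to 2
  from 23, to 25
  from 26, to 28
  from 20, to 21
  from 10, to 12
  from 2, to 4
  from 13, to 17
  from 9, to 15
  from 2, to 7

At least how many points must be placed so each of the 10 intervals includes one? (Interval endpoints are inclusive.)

6

Sort by right endpoint; whenever an interval is uncovered, place a point at its right end.
By right end: [1,2]  [2,4]  [2,7]  [10,12]  [9,15]  [13,17]  [19,20]  [20,21]  [23,25]  [26,28]
[1,2] uncovered → point at 2; [10,12] uncovered → point at 12; [13,17] uncovered → point at 17; [19,20] uncovered → point at 20; [23,25] uncovered → point at 25; [26,28] uncovered → point at 28.
Points: 2, 12, 17, 20, 25, 28 (6 total).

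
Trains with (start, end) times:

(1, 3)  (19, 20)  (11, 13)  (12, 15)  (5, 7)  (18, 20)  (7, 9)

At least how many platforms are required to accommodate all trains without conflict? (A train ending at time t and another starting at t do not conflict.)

2

Count concurrent intervals with a sweep; the peak is the room count.
Events (time:±→running): 1:+→1 3:-→0 5:+→1 7:-→0 7:+→1 9:-→0 11:+→1 12:+→2 … peak 2.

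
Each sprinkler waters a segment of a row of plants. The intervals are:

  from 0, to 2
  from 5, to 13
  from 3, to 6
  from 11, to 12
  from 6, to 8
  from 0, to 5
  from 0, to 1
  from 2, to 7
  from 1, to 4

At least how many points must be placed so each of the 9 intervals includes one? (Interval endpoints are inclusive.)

3

Sorted: [0,1] [0,2] [1,4] [0,5] [3,6] [2,7] [6,8] [11,12] [5,13]
{[0,1],[0,2],[1,4],[0,5]} hit by 1; {[3,6],[2,7],[6,8]} hit by 6; {[11,12],[5,13]} hit by 12.
Points: 1, 6, 12 (3 total).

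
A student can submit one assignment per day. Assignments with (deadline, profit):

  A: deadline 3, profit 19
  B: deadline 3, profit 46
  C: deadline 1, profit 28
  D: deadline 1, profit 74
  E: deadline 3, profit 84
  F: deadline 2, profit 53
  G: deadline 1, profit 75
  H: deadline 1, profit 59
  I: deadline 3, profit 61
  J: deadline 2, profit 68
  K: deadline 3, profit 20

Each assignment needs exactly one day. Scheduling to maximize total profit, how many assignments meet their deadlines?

3

Sort by profit descending; place each in the latest free slot ≤ its deadline.
By profit: E(d3,84), G(d1,75), D(d1,74), J(d2,68), I(d3,61), H(d1,59), F(d2,53), B(d3,46), C(d1,28), K(d3,20), A(d3,19)
E→slot 3; G→slot 1; D skipped; J→slot 2; I skipped; H skipped; F skipped; B skipped; C skipped; K skipped; A skipped.
3 of 11 scheduled.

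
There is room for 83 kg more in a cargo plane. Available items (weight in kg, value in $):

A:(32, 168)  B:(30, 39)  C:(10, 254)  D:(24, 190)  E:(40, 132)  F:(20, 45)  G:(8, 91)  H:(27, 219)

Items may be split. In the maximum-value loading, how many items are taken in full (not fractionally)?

4

Sort by value per unit weight and fill in that order.
Order: C (254/10=25.40) > G (91/8=11.38) > H (219/27=8.11) > D (190/24=7.92) > A (168/32=5.25) > E (132/40=3.30) > F (45/20=2.25) > B (39/30=1.30)
Fill: take C (10 @ 254) → take G (8 @ 91) → take H (27 @ 219) → take D (24 @ 190) → take 14/32 of A → 73.50; 83/83 used.
4 item(s) taken whole; one partial (take 14/32 of A).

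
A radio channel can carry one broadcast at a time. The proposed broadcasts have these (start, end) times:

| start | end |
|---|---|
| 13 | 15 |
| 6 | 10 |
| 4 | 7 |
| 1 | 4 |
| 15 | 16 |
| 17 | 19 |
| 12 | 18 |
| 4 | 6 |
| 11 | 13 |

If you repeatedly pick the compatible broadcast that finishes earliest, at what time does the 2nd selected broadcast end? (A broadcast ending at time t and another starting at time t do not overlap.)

Order by finish time; keep every interval that doesn't clash with the previous kept one.
Sorted by end: (1,4)  (4,6)  (4,7)  (6,10)  (11,13)  (13,15)  (15,16)  (12,18)  (17,19)
take (1,4); take (4,6); skip (4,7); take (6,10); take (11,13); take (13,15); take (15,16); skip (12,18); take (17,19).
Selected: (1,4) (4,6) (6,10) (11,13) (13,15) (15,16) (17,19)

6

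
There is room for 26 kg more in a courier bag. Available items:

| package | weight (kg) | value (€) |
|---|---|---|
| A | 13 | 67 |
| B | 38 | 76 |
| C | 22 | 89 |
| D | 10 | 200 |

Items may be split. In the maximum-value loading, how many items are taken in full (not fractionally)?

Greedy by value/weight ratio, highest first.
Ratios (sorted): D 20.00, A 5.15, C 4.05, B 2.00
take D (10 @ 200); take A (13 @ 67); take 3/22 of C → 12.14. Capacity used 26/26.
2 item(s) taken whole; one partial (take 3/22 of C).

2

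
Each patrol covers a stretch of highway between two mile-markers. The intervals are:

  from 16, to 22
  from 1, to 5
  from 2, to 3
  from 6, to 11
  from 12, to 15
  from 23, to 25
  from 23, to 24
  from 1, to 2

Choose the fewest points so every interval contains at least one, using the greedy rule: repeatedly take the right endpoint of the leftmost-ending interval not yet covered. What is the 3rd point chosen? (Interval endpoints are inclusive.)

15

Sort by right endpoint; whenever an interval is uncovered, place a point at its right end.
By right end: [1,2]  [2,3]  [1,5]  [6,11]  [12,15]  [16,22]  [23,24]  [23,25]
[1,2] uncovered → point at 2; [6,11] uncovered → point at 11; [12,15] uncovered → point at 15; [16,22] uncovered → point at 22; [23,24] uncovered → point at 24.
Points: 2, 11, 15, 22, 24 (5 total).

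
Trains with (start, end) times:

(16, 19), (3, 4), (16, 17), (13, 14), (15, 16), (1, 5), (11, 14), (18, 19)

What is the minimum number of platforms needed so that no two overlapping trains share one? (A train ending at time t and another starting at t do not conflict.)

2

starts: [1, 3, 11, 13, 15, 16, 16, 18]
ends:   [4, 5, 14, 14, 16, 17, 19, 19]
s1→1 s3→2  — peak 2.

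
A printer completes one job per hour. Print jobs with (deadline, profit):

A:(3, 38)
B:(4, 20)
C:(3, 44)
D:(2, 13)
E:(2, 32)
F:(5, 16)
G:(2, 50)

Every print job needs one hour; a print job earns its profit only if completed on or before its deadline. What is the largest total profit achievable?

By profit: G(d2,50), C(d3,44), A(d3,38), E(d2,32), B(d4,20), F(d5,16), D(d2,13)
G→slot 2; C→slot 3; A→slot 1; E skipped; B→slot 4; F→slot 5; D skipped.
Profit = 38 + 50 + 44 + 20 + 16 = 168

168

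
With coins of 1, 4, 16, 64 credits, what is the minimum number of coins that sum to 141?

6

Greedy: take as many of the largest coin as possible, then repeat with the remainder.
141 − 2×64→13 − 3×4→1 − 1×1→0
Total coins = 2 + 3 + 1 = 6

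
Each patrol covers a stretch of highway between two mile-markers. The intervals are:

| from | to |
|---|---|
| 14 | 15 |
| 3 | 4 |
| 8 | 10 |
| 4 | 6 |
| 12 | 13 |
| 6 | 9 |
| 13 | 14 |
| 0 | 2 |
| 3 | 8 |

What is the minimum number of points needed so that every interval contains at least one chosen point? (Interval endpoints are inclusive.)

5

By right end: [0,2]  [3,4]  [4,6]  [3,8]  [6,9]  [8,10]  [12,13]  [13,14]  [14,15]
[0,2] uncovered → point at 2; [3,4] uncovered → point at 4; [6,9] uncovered → point at 9; [12,13] uncovered → point at 13; [14,15] uncovered → point at 15.
Points: 2, 4, 9, 13, 15 (5 total).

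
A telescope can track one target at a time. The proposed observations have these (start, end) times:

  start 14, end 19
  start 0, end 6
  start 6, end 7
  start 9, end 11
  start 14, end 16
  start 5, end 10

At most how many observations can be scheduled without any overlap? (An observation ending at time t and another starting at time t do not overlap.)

4

Greedy by earliest finish: after sorting by end time, pick each interval compatible with the last pick.
By end time: (0,6), (6,7), (5,10), (9,11), (14,16), (14,19).
Pick (0,6); next start ≥ 6 → (6,7); next start ≥ 7 → (9,11); next start ≥ 11 → (14,16).
Selected 4 observations.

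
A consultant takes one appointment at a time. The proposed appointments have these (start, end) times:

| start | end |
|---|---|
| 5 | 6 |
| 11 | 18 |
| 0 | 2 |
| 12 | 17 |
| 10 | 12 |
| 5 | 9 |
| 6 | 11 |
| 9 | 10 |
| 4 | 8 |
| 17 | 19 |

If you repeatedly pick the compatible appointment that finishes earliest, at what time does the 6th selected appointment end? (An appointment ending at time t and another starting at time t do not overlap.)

19

Order by finish time; keep every interval that doesn't clash with the previous kept one.
By end time: (0,2), (5,6), (4,8), (5,9), (9,10), (6,11), (10,12), (12,17), (11,18), (17,19).
Pick (0,2); next start ≥ 2 → (5,6); next start ≥ 6 → (9,10); next start ≥ 10 → (10,12); next start ≥ 12 → (12,17); next start ≥ 17 → (17,19).
Selected: (0,2) (5,6) (9,10) (10,12) (12,17) (17,19)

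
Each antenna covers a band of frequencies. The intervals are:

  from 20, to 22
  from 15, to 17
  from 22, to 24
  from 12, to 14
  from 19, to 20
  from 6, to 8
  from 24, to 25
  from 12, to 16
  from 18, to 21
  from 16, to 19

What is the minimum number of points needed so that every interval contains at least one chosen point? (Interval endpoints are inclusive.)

5

Sorted: [6,8] [12,14] [12,16] [15,17] [16,19] [19,20] [18,21] [20,22] [22,24] [24,25]
{[6,8]} hit by 8; {[12,14],[12,16]} hit by 14; {[15,17],[16,19]} hit by 17; {[19,20],[18,21],[20,22]} hit by 20; {[22,24],[24,25]} hit by 24.
Points: 8, 14, 17, 20, 24 (5 total).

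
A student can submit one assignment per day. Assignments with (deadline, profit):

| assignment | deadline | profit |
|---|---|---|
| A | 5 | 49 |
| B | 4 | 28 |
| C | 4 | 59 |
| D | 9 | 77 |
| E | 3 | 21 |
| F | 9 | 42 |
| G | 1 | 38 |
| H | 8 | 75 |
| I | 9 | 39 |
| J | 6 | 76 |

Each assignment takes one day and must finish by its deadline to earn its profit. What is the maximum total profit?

Profit order: D=77 J=76 H=75 C=59 A=49 F=42 I=39 G=38 B=28 E=21
Assign: D→slot 9, J→slot 6, H→slot 8, C→slot 4, A→slot 5, F→slot 7, I→slot 3, G→slot 1, B→slot 2, E skipped.
Slots: [1:G] [2:B] [3:I] [4:C] [5:A] [6:J] [7:F] [8:H] [9:D]
Profit = 38 + 28 + 39 + 59 + 49 + 76 + 42 + 75 + 77 = 483

483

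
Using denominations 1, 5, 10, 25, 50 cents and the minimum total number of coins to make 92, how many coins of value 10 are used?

92 − 1×50→42 − 1×25→17 − 1×10→7 − 1×5→2 − 2×1→0
Count of 10: 1

1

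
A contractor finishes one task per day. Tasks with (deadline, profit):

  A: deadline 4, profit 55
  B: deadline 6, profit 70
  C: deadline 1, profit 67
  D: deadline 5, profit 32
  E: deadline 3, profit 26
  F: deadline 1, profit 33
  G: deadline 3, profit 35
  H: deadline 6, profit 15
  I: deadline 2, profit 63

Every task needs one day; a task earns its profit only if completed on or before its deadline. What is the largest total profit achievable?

322

Take jobs in profit order; each goes to the latest open slot no later than its deadline.
By profit: B(d6,70), C(d1,67), I(d2,63), A(d4,55), G(d3,35), F(d1,33), D(d5,32), E(d3,26), H(d6,15)
B→slot 6; C→slot 1; I→slot 2; A→slot 4; G→slot 3; F skipped; D→slot 5; E skipped; H skipped.
Profit = 67 + 63 + 35 + 55 + 32 + 70 = 322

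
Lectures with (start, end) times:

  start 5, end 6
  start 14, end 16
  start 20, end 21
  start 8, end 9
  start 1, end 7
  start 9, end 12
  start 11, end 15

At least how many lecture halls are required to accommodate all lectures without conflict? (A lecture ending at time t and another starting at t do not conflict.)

The answer is the maximum number of intervals overlapping at any instant.
starts: [1, 5, 8, 9, 11, 14, 20]
ends:   [6, 7, 9, 12, 15, 16, 21]
s1→1 s5→2  — peak 2.

2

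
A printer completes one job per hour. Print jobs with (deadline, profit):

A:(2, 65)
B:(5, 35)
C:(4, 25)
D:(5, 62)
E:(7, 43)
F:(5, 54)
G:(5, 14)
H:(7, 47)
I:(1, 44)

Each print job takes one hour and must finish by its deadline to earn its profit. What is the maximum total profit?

350

Sort by profit descending; place each in the latest free slot ≤ its deadline.
By profit: A(d2,65), D(d5,62), F(d5,54), H(d7,47), I(d1,44), E(d7,43), B(d5,35), C(d4,25), G(d5,14)
A→slot 2; D→slot 5; F→slot 4; H→slot 7; I→slot 1; E→slot 6; B→slot 3; C skipped; G skipped.
Profit = 44 + 65 + 35 + 54 + 62 + 43 + 47 = 350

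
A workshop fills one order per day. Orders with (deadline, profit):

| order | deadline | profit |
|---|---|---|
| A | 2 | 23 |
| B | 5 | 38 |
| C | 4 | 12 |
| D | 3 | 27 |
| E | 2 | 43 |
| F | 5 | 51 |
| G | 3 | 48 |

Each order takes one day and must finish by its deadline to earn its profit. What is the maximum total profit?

207

Sort by profit descending; place each in the latest free slot ≤ its deadline.
By profit: F(d5,51), G(d3,48), E(d2,43), B(d5,38), D(d3,27), A(d2,23), C(d4,12)
F→slot 5; G→slot 3; E→slot 2; B→slot 4; D→slot 1; A skipped; C skipped.
Profit = 27 + 43 + 48 + 38 + 51 = 207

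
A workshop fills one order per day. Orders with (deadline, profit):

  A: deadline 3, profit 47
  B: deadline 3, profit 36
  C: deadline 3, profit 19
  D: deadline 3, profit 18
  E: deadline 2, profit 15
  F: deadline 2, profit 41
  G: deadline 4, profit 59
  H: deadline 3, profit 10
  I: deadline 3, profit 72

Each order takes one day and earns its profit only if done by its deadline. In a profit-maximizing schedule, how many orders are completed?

4

Take jobs in profit order; each goes to the latest open slot no later than its deadline.
Profit order: I=72 G=59 A=47 F=41 B=36 C=19 D=18 E=15 H=10
Assign: I→slot 3, G→slot 4, A→slot 2, F→slot 1, B skipped, C skipped, D skipped, E skipped, H skipped.
Slots: [1:F] [2:A] [3:I] [4:G]
4 of 9 scheduled.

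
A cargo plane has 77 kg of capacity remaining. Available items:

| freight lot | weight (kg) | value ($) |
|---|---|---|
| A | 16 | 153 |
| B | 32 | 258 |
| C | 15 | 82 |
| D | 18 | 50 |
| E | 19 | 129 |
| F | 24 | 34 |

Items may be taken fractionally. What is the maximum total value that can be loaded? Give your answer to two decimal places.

Ratios (sorted): A 9.56, B 8.06, E 6.79, C 5.47, D 2.78, F 1.42
take A (16 @ 153); take B (32 @ 258); take E (19 @ 129); take 10/15 of C → 54.67. Capacity used 77/77.
Total value = 594.67

594.67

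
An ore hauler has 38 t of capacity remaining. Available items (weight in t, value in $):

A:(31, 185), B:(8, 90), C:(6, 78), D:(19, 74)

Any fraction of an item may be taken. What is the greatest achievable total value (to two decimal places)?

Sort by value per unit weight and fill in that order.
Ratios (sorted): C 13.00, B 11.25, A 5.97, D 3.89
take C (6 @ 78); take B (8 @ 90); take 24/31 of A → 143.23. Capacity used 38/38.
Total value = 311.23

311.23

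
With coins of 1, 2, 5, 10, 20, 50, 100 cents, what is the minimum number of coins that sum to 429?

Use the largest denomination that fits, subtract, and repeat.
429 − 4×100→29 − 1×20→9 − 1×5→4 − 2×2→0
Total coins = 4 + 1 + 1 + 2 = 8

8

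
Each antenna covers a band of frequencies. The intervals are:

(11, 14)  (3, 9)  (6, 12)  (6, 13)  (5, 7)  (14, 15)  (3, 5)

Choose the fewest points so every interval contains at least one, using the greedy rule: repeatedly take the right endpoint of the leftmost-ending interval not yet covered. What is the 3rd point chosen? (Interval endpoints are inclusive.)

Sort by right endpoint; whenever an interval is uncovered, place a point at its right end.
By right end: [3,5]  [5,7]  [3,9]  [6,12]  [6,13]  [11,14]  [14,15]
[3,5] uncovered → point at 5; [6,12] uncovered → point at 12; [14,15] uncovered → point at 15.
Points: 5, 12, 15 (3 total).

15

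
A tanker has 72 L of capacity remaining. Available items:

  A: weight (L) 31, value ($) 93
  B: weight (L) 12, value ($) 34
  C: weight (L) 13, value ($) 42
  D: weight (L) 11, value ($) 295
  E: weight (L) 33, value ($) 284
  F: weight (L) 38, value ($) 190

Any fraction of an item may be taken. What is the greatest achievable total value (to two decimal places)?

Greedy by value/weight ratio, highest first.
Order: D (295/11=26.82) > E (284/33=8.61) > F (190/38=5.00) > C (42/13=3.23) > A (93/31=3.00) > B (34/12=2.83)
Fill: take D (11 @ 295) → take E (33 @ 284) → take 28/38 of F → 140.00; 72/72 used.
Total value = 719.00

719.00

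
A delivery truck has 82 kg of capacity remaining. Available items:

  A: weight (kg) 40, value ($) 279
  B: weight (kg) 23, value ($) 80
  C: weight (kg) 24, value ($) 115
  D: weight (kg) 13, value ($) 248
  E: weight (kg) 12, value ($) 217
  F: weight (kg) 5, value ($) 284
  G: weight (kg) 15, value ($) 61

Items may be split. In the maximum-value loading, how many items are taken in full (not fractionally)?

Sort by value per unit weight and fill in that order.
Ratios (sorted): F 56.80, D 19.08, E 18.08, A 6.97, C 4.79, G 4.07, B 3.48
take F (5 @ 284); take D (13 @ 248); take E (12 @ 217); take A (40 @ 279); take 12/24 of C → 57.50. Capacity used 82/82.
4 item(s) taken whole; one partial (take 12/24 of C).

4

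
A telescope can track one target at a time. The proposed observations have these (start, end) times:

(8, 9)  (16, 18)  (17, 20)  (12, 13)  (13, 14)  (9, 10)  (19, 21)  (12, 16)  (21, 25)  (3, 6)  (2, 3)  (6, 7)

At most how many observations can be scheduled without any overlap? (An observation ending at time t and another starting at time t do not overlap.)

Sort by end time and greedily take each interval whose start is ≥ the last chosen end.
Sorted by end: (2,3)  (3,6)  (6,7)  (8,9)  (9,10)  (12,13)  (13,14)  (12,16)  (16,18)  (17,20)  (19,21)  (21,25)
take (2,3); take (3,6); take (6,7); take (8,9); take (9,10); take (12,13); take (13,14); skip (12,16); take (16,18); take (19,21); take (21,25).
Selected 10 observations.

10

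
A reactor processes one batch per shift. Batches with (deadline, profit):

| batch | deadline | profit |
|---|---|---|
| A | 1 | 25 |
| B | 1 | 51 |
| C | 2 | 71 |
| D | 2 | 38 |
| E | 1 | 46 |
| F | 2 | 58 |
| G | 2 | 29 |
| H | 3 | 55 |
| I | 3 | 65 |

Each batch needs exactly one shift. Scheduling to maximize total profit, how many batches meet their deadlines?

3

Sort by profit descending; place each in the latest free slot ≤ its deadline.
By profit: C(d2,71), I(d3,65), F(d2,58), H(d3,55), B(d1,51), E(d1,46), D(d2,38), G(d2,29), A(d1,25)
C→slot 2; I→slot 3; F→slot 1; H skipped; B skipped; E skipped; D skipped; G skipped; A skipped.
3 of 9 scheduled.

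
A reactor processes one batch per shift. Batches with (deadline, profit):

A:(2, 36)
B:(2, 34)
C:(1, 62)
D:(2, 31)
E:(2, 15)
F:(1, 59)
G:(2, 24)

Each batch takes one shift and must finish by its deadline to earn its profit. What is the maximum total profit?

98

Take jobs in profit order; each goes to the latest open slot no later than its deadline.
By profit: C(d1,62), F(d1,59), A(d2,36), B(d2,34), D(d2,31), G(d2,24), E(d2,15)
C→slot 1; F skipped; A→slot 2; B skipped; D skipped; G skipped; E skipped.
Profit = 62 + 36 = 98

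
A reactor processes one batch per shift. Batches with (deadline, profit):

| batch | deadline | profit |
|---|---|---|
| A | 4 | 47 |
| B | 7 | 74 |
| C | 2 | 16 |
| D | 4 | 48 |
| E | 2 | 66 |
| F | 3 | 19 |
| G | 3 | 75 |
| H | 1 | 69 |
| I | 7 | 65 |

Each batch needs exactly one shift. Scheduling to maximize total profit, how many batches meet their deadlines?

6

Take jobs in profit order; each goes to the latest open slot no later than its deadline.
By profit: G(d3,75), B(d7,74), H(d1,69), E(d2,66), I(d7,65), D(d4,48), A(d4,47), F(d3,19), C(d2,16)
G→slot 3; B→slot 7; H→slot 1; E→slot 2; I→slot 6; D→slot 4; A skipped; F skipped; C skipped.
6 of 9 scheduled.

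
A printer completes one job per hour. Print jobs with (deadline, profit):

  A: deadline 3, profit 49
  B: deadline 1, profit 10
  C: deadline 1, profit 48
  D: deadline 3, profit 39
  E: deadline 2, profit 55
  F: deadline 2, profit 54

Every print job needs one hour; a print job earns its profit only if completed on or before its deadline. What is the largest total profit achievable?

158

Sort by profit descending; place each in the latest free slot ≤ its deadline.
Profit order: E=55 F=54 A=49 C=48 D=39 B=10
Assign: E→slot 2, F→slot 1, A→slot 3, C skipped, D skipped, B skipped.
Slots: [1:F] [2:E] [3:A]
Profit = 54 + 55 + 49 = 158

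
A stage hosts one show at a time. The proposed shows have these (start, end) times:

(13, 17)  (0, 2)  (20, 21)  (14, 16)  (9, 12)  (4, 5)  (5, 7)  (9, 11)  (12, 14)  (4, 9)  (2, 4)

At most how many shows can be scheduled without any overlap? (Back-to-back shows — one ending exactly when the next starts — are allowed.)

Sort by end time and greedily take each interval whose start is ≥ the last chosen end.
Sorted by end: (0,2)  (2,4)  (4,5)  (5,7)  (4,9)  (9,11)  (9,12)  (12,14)  (14,16)  (13,17)  (20,21)
take (0,2); take (2,4); take (4,5); take (5,7); take (9,11); take (12,14); take (14,16); take (20,21).
Selected 8 shows.

8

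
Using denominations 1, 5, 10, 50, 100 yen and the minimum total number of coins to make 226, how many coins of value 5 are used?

1

Use the largest denomination that fits, subtract, and repeat.
226 − 2×100→26 − 2×10→6 − 1×5→1 − 1×1→0
Count of 5: 1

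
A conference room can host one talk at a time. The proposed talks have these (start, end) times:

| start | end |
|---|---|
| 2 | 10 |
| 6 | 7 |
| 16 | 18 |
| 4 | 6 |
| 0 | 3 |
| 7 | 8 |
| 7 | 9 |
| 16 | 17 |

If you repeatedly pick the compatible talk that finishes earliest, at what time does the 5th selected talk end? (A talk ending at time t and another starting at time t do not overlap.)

Sort by end time and greedily take each interval whose start is ≥ the last chosen end.
By end time: (0,3), (4,6), (6,7), (7,8), (7,9), (2,10), (16,17), (16,18).
Pick (0,3); next start ≥ 3 → (4,6); next start ≥ 6 → (6,7); next start ≥ 7 → (7,8); next start ≥ 8 → (16,17).
Selected: (0,3) (4,6) (6,7) (7,8) (16,17)

17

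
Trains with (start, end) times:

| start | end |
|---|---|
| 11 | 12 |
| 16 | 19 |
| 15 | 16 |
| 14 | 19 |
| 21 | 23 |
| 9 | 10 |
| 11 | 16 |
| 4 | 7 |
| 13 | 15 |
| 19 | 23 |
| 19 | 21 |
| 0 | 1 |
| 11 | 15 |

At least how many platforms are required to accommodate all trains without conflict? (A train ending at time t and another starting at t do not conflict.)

4

Count concurrent intervals with a sweep; the peak is the room count.
starts: [0, 4, 9, 11, 11, 11, 13, 14, 15, 16, 19, 19, 21]
ends:   [1, 7, 10, 12, 15, 15, 16, 16, 19, 19, 21, 23, 23]
s0→1 e1→0 s4→1 e7→0 s9→1 e10→0 s11→1 s11→2 s11→3 e12→2 s13→3 s14→4  — peak 4.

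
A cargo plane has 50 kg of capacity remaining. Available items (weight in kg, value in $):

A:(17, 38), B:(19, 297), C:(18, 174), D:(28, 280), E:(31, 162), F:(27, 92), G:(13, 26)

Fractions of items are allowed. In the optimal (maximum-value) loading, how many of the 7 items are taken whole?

Order: B (297/19=15.63) > D (280/28=10.00) > C (174/18=9.67) > E (162/31=5.23) > F (92/27=3.41) > A (38/17=2.24) > G (26/13=2.00)
Fill: take B (19 @ 297) → take D (28 @ 280) → take 3/18 of C → 29.00; 50/50 used.
2 item(s) taken whole; one partial (take 3/18 of C).

2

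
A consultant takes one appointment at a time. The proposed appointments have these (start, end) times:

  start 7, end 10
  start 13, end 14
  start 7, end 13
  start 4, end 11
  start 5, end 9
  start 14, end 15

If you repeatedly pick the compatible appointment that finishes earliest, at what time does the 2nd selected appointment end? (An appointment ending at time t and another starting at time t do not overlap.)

Sort by end time and greedily take each interval whose start is ≥ the last chosen end.
By end time: (5,9), (7,10), (4,11), (7,13), (13,14), (14,15).
Pick (5,9); next start ≥ 9 → (13,14); next start ≥ 14 → (14,15).
Selected: (5,9) (13,14) (14,15)

14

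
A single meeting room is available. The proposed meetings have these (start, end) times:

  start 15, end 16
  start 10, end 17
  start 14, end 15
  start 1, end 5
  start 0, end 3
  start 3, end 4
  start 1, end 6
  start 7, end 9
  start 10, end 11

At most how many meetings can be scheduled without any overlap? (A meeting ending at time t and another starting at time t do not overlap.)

Greedy by earliest finish: after sorting by end time, pick each interval compatible with the last pick.
By end time: (0,3), (3,4), (1,5), (1,6), (7,9), (10,11), (14,15), (15,16), (10,17).
Pick (0,3); next start ≥ 3 → (3,4); next start ≥ 4 → (7,9); next start ≥ 9 → (10,11); next start ≥ 11 → (14,15); next start ≥ 15 → (15,16).
Selected 6 meetings.

6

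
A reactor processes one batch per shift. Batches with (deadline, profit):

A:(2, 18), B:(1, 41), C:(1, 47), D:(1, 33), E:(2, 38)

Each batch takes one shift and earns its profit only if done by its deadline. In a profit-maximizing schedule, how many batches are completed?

2

By profit: C(d1,47), B(d1,41), E(d2,38), D(d1,33), A(d2,18)
C→slot 1; B skipped; E→slot 2; D skipped; A skipped.
2 of 5 scheduled.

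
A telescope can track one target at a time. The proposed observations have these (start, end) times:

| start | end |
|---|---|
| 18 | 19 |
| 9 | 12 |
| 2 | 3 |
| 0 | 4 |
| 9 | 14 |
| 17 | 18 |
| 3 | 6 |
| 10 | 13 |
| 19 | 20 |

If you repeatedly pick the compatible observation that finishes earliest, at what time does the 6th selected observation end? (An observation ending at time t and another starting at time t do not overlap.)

20

Sorted by end: (2,3)  (0,4)  (3,6)  (9,12)  (10,13)  (9,14)  (17,18)  (18,19)  (19,20)
take (2,3); skip (0,4); take (3,6); take (9,12); take (17,18); take (18,19); take (19,20).
Selected: (2,3) (3,6) (9,12) (17,18) (18,19) (19,20)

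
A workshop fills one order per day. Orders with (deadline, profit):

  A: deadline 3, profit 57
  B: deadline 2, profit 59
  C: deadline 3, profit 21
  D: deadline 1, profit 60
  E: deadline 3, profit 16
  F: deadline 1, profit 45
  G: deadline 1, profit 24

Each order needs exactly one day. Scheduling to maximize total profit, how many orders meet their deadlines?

3

By profit: D(d1,60), B(d2,59), A(d3,57), F(d1,45), G(d1,24), C(d3,21), E(d3,16)
D→slot 1; B→slot 2; A→slot 3; F skipped; G skipped; C skipped; E skipped.
3 of 7 scheduled.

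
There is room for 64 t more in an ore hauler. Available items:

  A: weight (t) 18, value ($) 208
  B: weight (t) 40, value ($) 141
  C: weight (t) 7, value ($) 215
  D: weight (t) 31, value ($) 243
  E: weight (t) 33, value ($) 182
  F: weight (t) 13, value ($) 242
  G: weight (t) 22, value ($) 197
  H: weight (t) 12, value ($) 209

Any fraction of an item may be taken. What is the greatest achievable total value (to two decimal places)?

Ratios (sorted): C 30.71, F 18.62, H 17.42, A 11.56, G 8.95, D 7.84, E 5.52, B 3.52
take C (7 @ 215); take F (13 @ 242); take H (12 @ 209); take A (18 @ 208); take 14/22 of G → 125.36. Capacity used 64/64.
Total value = 999.36

999.36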